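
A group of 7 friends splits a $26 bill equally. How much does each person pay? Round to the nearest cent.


Total bill: $26
Number of people: 7
Each pays: $26 / 7 = $3.7142... ≈ $3.71

$3.71


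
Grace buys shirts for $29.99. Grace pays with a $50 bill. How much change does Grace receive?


Start with the amount paid:
$50
Subtract the price:
$50 - $29.99 = $20.01

$20.01


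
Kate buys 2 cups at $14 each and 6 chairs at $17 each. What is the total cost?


Cost of cups:
2 x $14 = $28
Cost of chairs:
6 x $17 = $102
Add both:
$28 + $102 = $130

$130


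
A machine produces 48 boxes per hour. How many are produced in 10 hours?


Production rate: 48 boxes per hour
Time: 10 hours
Total: 48 x 10 = 480 boxes

480 boxes


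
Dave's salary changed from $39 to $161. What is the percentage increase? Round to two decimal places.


Find the absolute change:
|161 - 39| = 122
Divide by original and multiply by 100:
122 / 39 x 100 = 312.8205...% ≈ 312.82%

312.82%


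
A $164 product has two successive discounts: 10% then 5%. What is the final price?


First discount:
10% of $164 = $16.40
Price after first discount:
$164 - $16.40 = $147.60
Second discount:
5% of $147.60 = $7.38
Final price:
$147.60 - $7.38 = $140.22

$140.22


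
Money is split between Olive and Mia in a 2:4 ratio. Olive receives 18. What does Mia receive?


Find the multiplier:
18 / 2 = 9
Apply to Mia's share:
4 x 9 = 36

36


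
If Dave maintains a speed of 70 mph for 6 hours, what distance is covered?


Use the formula: distance = speed x time
Speed = 70 mph, Time = 6 hours
70 x 6 = 420 miles

420 miles


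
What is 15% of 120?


Convert percentage to decimal:
15% = 0.15
Multiply:
120 x 0.15 = 18

18


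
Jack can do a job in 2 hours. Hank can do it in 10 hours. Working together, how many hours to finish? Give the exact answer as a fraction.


Jack's rate: 1/2 of the job per hour
Hank's rate: 1/10 of the job per hour
Combined rate: 1/2 + 1/10 = 3/5 per hour
Time = 1 / (3/5) = 5/3 hours (≈ 1.67 hours)

5/3 hours


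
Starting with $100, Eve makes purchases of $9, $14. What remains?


Add up expenses:
$9 + $14 = $23
Subtract from budget:
$100 - $23 = $77

$77


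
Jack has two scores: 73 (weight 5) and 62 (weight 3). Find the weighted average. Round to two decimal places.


Weighted sum:
5 x 73 + 3 x 62 = 551
Total weight:
5 + 3 = 8
Weighted average:
551 / 8 = 68.875 ≈ 68.88

68.88


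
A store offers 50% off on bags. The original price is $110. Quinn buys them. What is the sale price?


Calculate the discount amount:
50% of $110 = $55
Subtract from original:
$110 - $55 = $55

$55


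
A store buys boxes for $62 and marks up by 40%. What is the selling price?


Calculate the markup amount:
40% of $62 = $24.80
Add to cost:
$62 + $24.80 = $86.80

$86.80


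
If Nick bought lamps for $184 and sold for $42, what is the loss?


Selling price = $42
Cost price = $184
Loss = cost price - selling price:
Loss = $184 - $42 = $142

$142


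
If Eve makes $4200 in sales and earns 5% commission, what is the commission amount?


Convert rate to decimal:
5% = 0.05
Multiply by sales:
$4200 x 0.05 = $210

$210


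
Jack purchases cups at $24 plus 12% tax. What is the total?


Calculate the tax:
12% of $24 = $2.88
Add tax to price:
$24 + $2.88 = $26.88

$26.88


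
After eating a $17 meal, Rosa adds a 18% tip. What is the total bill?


Calculate the tip:
18% of $17 = $3.06
Add tip to meal cost:
$17 + $3.06 = $20.06

$20.06


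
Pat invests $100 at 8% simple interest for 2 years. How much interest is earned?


Use the formula I = P x R x T / 100
P x R x T = 100 x 8 x 2 = 1600
I = 1600 / 100 = $16

$16


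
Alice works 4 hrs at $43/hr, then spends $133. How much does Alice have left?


Calculate earnings:
4 x $43 = $172
Subtract spending:
$172 - $133 = $39

$39


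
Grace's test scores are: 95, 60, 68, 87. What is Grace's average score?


Add the scores:
95 + 60 + 68 + 87 = 310
Divide by the number of tests:
310 / 4 = 77.5

77.5


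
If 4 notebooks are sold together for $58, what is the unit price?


Total cost: $58
Number of items: 4
Unit price: $58 / 4 = $14.50

$14.50


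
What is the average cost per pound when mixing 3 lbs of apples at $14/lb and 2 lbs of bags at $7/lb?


Cost of apples:
3 x $14 = $42
Cost of bags:
2 x $7 = $14
Total cost: $42 + $14 = $56
Total weight: 5 lbs
Average: $56 / 5 = $11.20/lb

$11.20/lb


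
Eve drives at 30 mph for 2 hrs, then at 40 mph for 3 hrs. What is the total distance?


Leg 1 distance:
30 x 2 = 60 miles
Leg 2 distance:
40 x 3 = 120 miles
Total distance:
60 + 120 = 180 miles

180 miles


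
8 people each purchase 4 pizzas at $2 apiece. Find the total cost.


Cost per person:
4 x $2 = $8
Group total:
8 x $8 = $64

$64


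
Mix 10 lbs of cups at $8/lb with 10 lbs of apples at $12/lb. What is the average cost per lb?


Cost of cups:
10 x $8 = $80
Cost of apples:
10 x $12 = $120
Total cost: $80 + $120 = $200
Total weight: 20 lbs
Average: $200 / 20 = $10/lb

$10/lb


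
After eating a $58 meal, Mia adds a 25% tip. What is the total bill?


Calculate the tip:
25% of $58 = $14.50
Add tip to meal cost:
$58 + $14.50 = $72.50

$72.50


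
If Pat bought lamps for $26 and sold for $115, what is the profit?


Selling price = $115
Cost price = $26
Profit = selling price - cost price:
Profit = $115 - $26 = $89

$89


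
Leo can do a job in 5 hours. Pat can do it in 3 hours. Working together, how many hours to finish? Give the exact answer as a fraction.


Leo's rate: 1/5 of the job per hour
Pat's rate: 1/3 of the job per hour
Combined rate: 1/5 + 1/3 = 8/15 per hour
Time = 1 / (8/15) = 15/8 hours (≈ 1.88 hours)

15/8 hours


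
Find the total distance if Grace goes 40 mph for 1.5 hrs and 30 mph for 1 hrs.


Leg 1 distance:
40 x 1.5 = 60 miles
Leg 2 distance:
30 x 1 = 30 miles
Total distance:
60 + 30 = 90 miles

90 miles


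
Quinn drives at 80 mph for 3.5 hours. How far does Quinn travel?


Use the formula: distance = speed x time
Speed = 80 mph, Time = 3.5 hours
80 x 3.5 = 280 miles

280 miles


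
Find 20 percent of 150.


Convert percentage to decimal:
20% = 0.2
Multiply:
150 x 0.2 = 30

30


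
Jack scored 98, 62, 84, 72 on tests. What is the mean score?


Add the scores:
98 + 62 + 84 + 72 = 316
Divide by the number of tests:
316 / 4 = 79

79


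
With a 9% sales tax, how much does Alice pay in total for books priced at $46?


Calculate the tax:
9% of $46 = $4.14
Add tax to price:
$46 + $4.14 = $50.14

$50.14


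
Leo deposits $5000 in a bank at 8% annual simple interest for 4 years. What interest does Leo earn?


Use the formula I = P x R x T / 100
P x R x T = 5000 x 8 x 4 = 160000
I = 160000 / 100 = $1600

$1600


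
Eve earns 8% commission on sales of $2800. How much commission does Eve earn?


Convert rate to decimal:
8% = 0.08
Multiply by sales:
$2800 x 0.08 = $224

$224


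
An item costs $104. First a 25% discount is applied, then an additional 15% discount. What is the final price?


First discount:
25% of $104 = $26
Price after first discount:
$104 - $26 = $78
Second discount:
15% of $78 = $11.70
Final price:
$78 - $11.70 = $66.30

$66.30


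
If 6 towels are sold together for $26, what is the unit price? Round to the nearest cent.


Total cost: $26
Number of items: 6
Unit price: $26 / 6 = $4.3333... ≈ $4.33

$4.33


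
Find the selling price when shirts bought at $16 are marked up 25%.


Calculate the markup amount:
25% of $16 = $4
Add to cost:
$16 + $4 = $20

$20


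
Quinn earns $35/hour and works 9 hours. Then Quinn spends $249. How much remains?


Calculate earnings:
9 x $35 = $315
Subtract spending:
$315 - $249 = $66

$66


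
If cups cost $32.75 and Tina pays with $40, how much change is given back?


Start with the amount paid:
$40
Subtract the price:
$40 - $32.75 = $7.25

$7.25


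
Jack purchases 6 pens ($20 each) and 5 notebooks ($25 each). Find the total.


Cost of pens:
6 x $20 = $120
Cost of notebooks:
5 x $25 = $125
Add both:
$120 + $125 = $245

$245


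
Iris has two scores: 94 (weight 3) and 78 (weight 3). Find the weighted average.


Weighted sum:
3 x 94 + 3 x 78 = 516
Total weight:
3 + 3 = 6
Weighted average:
516 / 6 = 86

86


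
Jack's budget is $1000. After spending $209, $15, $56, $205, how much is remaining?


Add up expenses:
$209 + $15 + $56 + $205 = $485
Subtract from budget:
$1000 - $485 = $515

$515


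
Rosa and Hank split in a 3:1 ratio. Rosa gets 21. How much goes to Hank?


Find the multiplier:
21 / 3 = 7
Apply to Hank's share:
1 x 7 = 7

7


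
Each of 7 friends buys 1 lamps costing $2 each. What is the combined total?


Cost per person:
1 x $2 = $2
Group total:
7 x $2 = $14

$14


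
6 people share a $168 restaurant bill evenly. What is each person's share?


Total bill: $168
Number of people: 6
Each pays: $168 / 6 = $28

$28


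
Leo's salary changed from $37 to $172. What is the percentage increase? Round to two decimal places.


Find the absolute change:
|172 - 37| = 135
Divide by original and multiply by 100:
135 / 37 x 100 = 364.8648...% ≈ 364.86%

364.86%


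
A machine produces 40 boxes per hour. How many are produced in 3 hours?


Production rate: 40 boxes per hour
Time: 3 hours
Total: 40 x 3 = 120 boxes

120 boxes


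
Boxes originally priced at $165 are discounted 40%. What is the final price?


Calculate the discount amount:
40% of $165 = $66
Subtract from original:
$165 - $66 = $99

$99


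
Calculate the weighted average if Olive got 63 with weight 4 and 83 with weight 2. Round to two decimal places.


Weighted sum:
4 x 63 + 2 x 83 = 418
Total weight:
4 + 2 = 6
Weighted average:
418 / 6 = 69.6666... ≈ 69.67

69.67


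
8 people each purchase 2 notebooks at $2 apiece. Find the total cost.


Cost per person:
2 x $2 = $4
Group total:
8 x $4 = $32

$32


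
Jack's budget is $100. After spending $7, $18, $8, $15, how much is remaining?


Add up expenses:
$7 + $18 + $8 + $15 = $48
Subtract from budget:
$100 - $48 = $52

$52


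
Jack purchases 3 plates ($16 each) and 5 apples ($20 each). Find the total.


Cost of plates:
3 x $16 = $48
Cost of apples:
5 x $20 = $100
Add both:
$48 + $100 = $148

$148


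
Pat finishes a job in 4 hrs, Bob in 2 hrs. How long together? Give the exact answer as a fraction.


Pat's rate: 1/4 of the job per hour
Bob's rate: 1/2 of the job per hour
Combined rate: 1/4 + 1/2 = 3/4 per hour
Time = 1 / (3/4) = 4/3 hours (≈ 1.33 hours)

4/3 hours


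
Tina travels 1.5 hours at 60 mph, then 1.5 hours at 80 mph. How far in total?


Leg 1 distance:
60 x 1.5 = 90 miles
Leg 2 distance:
80 x 1.5 = 120 miles
Total distance:
90 + 120 = 210 miles

210 miles


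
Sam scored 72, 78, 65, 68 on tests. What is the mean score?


Add the scores:
72 + 78 + 65 + 68 = 283
Divide by the number of tests:
283 / 4 = 70.75

70.75


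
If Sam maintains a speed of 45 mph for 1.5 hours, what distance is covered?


Use the formula: distance = speed x time
Speed = 45 mph, Time = 1.5 hours
45 x 1.5 = 67.5 miles

67.5 miles


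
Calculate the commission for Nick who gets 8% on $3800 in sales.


Convert rate to decimal:
8% = 0.08
Multiply by sales:
$3800 x 0.08 = $304

$304


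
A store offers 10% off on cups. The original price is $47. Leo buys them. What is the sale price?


Calculate the discount amount:
10% of $47 = $4.70
Subtract from original:
$47 - $4.70 = $42.30

$42.30


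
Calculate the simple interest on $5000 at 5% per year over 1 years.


Use the formula I = P x R x T / 100
P x R x T = 5000 x 5 x 1 = 25000
I = 25000 / 100 = $250

$250


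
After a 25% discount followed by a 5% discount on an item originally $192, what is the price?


First discount:
25% of $192 = $48
Price after first discount:
$192 - $48 = $144
Second discount:
5% of $144 = $7.20
Final price:
$144 - $7.20 = $136.80

$136.80


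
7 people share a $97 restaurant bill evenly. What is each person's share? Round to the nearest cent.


Total bill: $97
Number of people: 7
Each pays: $97 / 7 = $13.8571... ≈ $13.86

$13.86


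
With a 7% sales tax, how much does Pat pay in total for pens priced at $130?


Calculate the tax:
7% of $130 = $9.10
Add tax to price:
$130 + $9.10 = $139.10

$139.10


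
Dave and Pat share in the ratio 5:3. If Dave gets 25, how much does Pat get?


Find the multiplier:
25 / 5 = 5
Apply to Pat's share:
3 x 5 = 15

15


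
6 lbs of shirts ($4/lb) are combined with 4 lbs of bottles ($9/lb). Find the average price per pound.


Cost of shirts:
6 x $4 = $24
Cost of bottles:
4 x $9 = $36
Total cost: $24 + $36 = $60
Total weight: 10 lbs
Average: $60 / 10 = $6/lb

$6/lb


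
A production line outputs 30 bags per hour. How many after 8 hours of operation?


Production rate: 30 bags per hour
Time: 8 hours
Total: 30 x 8 = 240 bags

240 bags


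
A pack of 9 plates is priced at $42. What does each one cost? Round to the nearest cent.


Total cost: $42
Number of items: 9
Unit price: $42 / 9 = $4.6666... ≈ $4.67

$4.67


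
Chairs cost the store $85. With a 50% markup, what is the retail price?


Calculate the markup amount:
50% of $85 = $42.50
Add to cost:
$85 + $42.50 = $127.50

$127.50


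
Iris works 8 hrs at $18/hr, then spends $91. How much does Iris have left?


Calculate earnings:
8 x $18 = $144
Subtract spending:
$144 - $91 = $53

$53


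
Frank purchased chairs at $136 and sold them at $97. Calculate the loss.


Selling price = $97
Cost price = $136
Loss = cost price - selling price:
Loss = $136 - $97 = $39

$39


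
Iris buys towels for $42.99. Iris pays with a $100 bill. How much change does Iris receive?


Start with the amount paid:
$100
Subtract the price:
$100 - $42.99 = $57.01

$57.01


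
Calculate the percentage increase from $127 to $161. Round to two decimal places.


Find the absolute change:
|161 - 127| = 34
Divide by original and multiply by 100:
34 / 127 x 100 = 26.7716...% ≈ 26.77%

26.77%


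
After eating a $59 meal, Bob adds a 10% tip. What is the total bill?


Calculate the tip:
10% of $59 = $5.90
Add tip to meal cost:
$59 + $5.90 = $64.90

$64.90


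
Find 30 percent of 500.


Convert percentage to decimal:
30% = 0.3
Multiply:
500 x 0.3 = 150

150


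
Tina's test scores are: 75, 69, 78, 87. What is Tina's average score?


Add the scores:
75 + 69 + 78 + 87 = 309
Divide by the number of tests:
309 / 4 = 77.25

77.25


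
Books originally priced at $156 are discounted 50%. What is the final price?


Calculate the discount amount:
50% of $156 = $78
Subtract from original:
$156 - $78 = $78

$78


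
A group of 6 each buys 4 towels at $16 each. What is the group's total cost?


Cost per person:
4 x $16 = $64
Group total:
6 x $64 = $384

$384


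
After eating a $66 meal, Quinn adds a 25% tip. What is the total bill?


Calculate the tip:
25% of $66 = $16.50
Add tip to meal cost:
$66 + $16.50 = $82.50

$82.50


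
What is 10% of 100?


Convert percentage to decimal:
10% = 0.1
Multiply:
100 x 0.1 = 10

10


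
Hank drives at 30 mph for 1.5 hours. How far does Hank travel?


Use the formula: distance = speed x time
Speed = 30 mph, Time = 1.5 hours
30 x 1.5 = 45 miles

45 miles


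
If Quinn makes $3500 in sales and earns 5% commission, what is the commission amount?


Convert rate to decimal:
5% = 0.05
Multiply by sales:
$3500 x 0.05 = $175

$175


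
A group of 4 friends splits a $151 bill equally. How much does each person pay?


Total bill: $151
Number of people: 4
Each pays: $151 / 4 = $37.75

$37.75


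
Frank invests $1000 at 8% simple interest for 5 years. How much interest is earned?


Use the formula I = P x R x T / 100
P x R x T = 1000 x 8 x 5 = 40000
I = 40000 / 100 = $400

$400


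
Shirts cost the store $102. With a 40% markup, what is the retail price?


Calculate the markup amount:
40% of $102 = $40.80
Add to cost:
$102 + $40.80 = $142.80

$142.80


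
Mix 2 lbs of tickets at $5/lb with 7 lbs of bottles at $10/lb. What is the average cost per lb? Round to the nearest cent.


Cost of tickets:
2 x $5 = $10
Cost of bottles:
7 x $10 = $70
Total cost: $10 + $70 = $80
Total weight: 9 lbs
Average: $80 / 9 = $8.8888... ≈ $8.89/lb

$8.89/lb


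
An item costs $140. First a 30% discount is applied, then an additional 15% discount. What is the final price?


First discount:
30% of $140 = $42
Price after first discount:
$140 - $42 = $98
Second discount:
15% of $98 = $14.70
Final price:
$98 - $14.70 = $83.30

$83.30


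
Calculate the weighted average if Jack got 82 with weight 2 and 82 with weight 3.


Weighted sum:
2 x 82 + 3 x 82 = 410
Total weight:
2 + 3 = 5
Weighted average:
410 / 5 = 82

82


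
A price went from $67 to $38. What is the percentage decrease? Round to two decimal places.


Find the absolute change:
|38 - 67| = 29
Divide by original and multiply by 100:
29 / 67 x 100 = 43.2835...% ≈ 43.28%

43.28%


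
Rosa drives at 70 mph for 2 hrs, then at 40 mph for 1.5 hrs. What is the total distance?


Leg 1 distance:
70 x 2 = 140 miles
Leg 2 distance:
40 x 1.5 = 60 miles
Total distance:
140 + 60 = 200 miles

200 miles


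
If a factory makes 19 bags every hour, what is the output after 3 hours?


Production rate: 19 bags per hour
Time: 3 hours
Total: 19 x 3 = 57 bags

57 bags


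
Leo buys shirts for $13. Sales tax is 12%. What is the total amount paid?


Calculate the tax:
12% of $13 = $1.56
Add tax to price:
$13 + $1.56 = $14.56

$14.56


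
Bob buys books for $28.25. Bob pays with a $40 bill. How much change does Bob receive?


Start with the amount paid:
$40
Subtract the price:
$40 - $28.25 = $11.75

$11.75


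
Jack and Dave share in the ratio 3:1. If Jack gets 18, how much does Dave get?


Find the multiplier:
18 / 3 = 6
Apply to Dave's share:
1 x 6 = 6

6


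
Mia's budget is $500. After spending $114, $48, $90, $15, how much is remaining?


Add up expenses:
$114 + $48 + $90 + $15 = $267
Subtract from budget:
$500 - $267 = $233

$233


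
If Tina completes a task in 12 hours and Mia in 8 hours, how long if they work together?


Tina's rate: 1/12 of the job per hour
Mia's rate: 1/8 of the job per hour
Combined rate: 1/12 + 1/8 = 5/24 per hour
Time = 1 / (5/24) = 24/5 = 4.8 hours

4.8 hours


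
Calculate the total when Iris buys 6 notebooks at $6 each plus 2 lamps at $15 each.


Cost of notebooks:
6 x $6 = $36
Cost of lamps:
2 x $15 = $30
Add both:
$36 + $30 = $66

$66


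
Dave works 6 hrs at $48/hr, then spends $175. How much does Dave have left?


Calculate earnings:
6 x $48 = $288
Subtract spending:
$288 - $175 = $113

$113


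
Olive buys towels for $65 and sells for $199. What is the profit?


Selling price = $199
Cost price = $65
Profit = selling price - cost price:
Profit = $199 - $65 = $134

$134


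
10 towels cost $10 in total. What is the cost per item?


Total cost: $10
Number of items: 10
Unit price: $10 / 10 = $1

$1


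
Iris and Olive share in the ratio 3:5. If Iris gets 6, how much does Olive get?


Find the multiplier:
6 / 3 = 2
Apply to Olive's share:
5 x 2 = 10

10


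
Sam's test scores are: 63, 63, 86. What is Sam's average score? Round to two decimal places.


Add the scores:
63 + 63 + 86 = 212
Divide by the number of tests:
212 / 3 = 70.6666... ≈ 70.67

70.67


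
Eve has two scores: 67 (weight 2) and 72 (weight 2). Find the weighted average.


Weighted sum:
2 x 67 + 2 x 72 = 278
Total weight:
2 + 2 = 4
Weighted average:
278 / 4 = 69.5

69.5


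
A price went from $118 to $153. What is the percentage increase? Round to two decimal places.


Find the absolute change:
|153 - 118| = 35
Divide by original and multiply by 100:
35 / 118 x 100 = 29.6610...% ≈ 29.66%

29.66%


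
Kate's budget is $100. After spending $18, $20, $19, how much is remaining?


Add up expenses:
$18 + $20 + $19 = $57
Subtract from budget:
$100 - $57 = $43

$43


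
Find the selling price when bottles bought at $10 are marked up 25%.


Calculate the markup amount:
25% of $10 = $2.50
Add to cost:
$10 + $2.50 = $12.50

$12.50


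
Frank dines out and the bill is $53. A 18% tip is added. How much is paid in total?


Calculate the tip:
18% of $53 = $9.54
Add tip to meal cost:
$53 + $9.54 = $62.54

$62.54


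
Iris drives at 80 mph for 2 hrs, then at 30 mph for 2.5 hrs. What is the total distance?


Leg 1 distance:
80 x 2 = 160 miles
Leg 2 distance:
30 x 2.5 = 75 miles
Total distance:
160 + 75 = 235 miles

235 miles


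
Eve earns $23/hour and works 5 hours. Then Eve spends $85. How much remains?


Calculate earnings:
5 x $23 = $115
Subtract spending:
$115 - $85 = $30

$30


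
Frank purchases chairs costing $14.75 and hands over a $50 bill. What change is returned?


Start with the amount paid:
$50
Subtract the price:
$50 - $14.75 = $35.25

$35.25


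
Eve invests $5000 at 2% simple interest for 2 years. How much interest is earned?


Use the formula I = P x R x T / 100
P x R x T = 5000 x 2 x 2 = 20000
I = 20000 / 100 = $200

$200


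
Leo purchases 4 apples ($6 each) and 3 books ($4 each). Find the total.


Cost of apples:
4 x $6 = $24
Cost of books:
3 x $4 = $12
Add both:
$24 + $12 = $36

$36


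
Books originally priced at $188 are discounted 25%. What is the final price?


Calculate the discount amount:
25% of $188 = $47
Subtract from original:
$188 - $47 = $141

$141


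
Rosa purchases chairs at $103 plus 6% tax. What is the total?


Calculate the tax:
6% of $103 = $6.18
Add tax to price:
$103 + $6.18 = $109.18

$109.18


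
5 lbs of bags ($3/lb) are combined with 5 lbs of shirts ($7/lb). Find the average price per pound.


Cost of bags:
5 x $3 = $15
Cost of shirts:
5 x $7 = $35
Total cost: $15 + $35 = $50
Total weight: 10 lbs
Average: $50 / 10 = $5/lb

$5/lb


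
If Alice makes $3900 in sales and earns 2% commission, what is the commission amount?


Convert rate to decimal:
2% = 0.02
Multiply by sales:
$3900 x 0.02 = $78

$78


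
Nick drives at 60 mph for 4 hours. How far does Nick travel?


Use the formula: distance = speed x time
Speed = 60 mph, Time = 4 hours
60 x 4 = 240 miles

240 miles


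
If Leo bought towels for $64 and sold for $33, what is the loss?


Selling price = $33
Cost price = $64
Loss = cost price - selling price:
Loss = $64 - $33 = $31

$31


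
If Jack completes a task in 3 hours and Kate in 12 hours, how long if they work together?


Jack's rate: 1/3 of the job per hour
Kate's rate: 1/12 of the job per hour
Combined rate: 1/3 + 1/12 = 5/12 per hour
Time = 1 / (5/12) = 12/5 = 2.4 hours

2.4 hours


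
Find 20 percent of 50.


Convert percentage to decimal:
20% = 0.2
Multiply:
50 x 0.2 = 10

10


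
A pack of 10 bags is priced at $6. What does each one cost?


Total cost: $6
Number of items: 10
Unit price: $6 / 10 = $0.60

$0.60


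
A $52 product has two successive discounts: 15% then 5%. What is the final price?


First discount:
15% of $52 = $7.80
Price after first discount:
$52 - $7.80 = $44.20
Second discount:
5% of $44.20 = $2.21
Final price:
$44.20 - $2.21 = $41.99

$41.99


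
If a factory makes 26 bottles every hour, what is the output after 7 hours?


Production rate: 26 bottles per hour
Time: 7 hours
Total: 26 x 7 = 182 bottles

182 bottles


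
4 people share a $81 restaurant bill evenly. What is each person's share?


Total bill: $81
Number of people: 4
Each pays: $81 / 4 = $20.25

$20.25


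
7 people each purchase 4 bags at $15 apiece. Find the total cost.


Cost per person:
4 x $15 = $60
Group total:
7 x $60 = $420

$420


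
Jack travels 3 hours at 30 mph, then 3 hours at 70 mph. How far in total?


Leg 1 distance:
30 x 3 = 90 miles
Leg 2 distance:
70 x 3 = 210 miles
Total distance:
90 + 210 = 300 miles

300 miles


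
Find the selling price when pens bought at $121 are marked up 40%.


Calculate the markup amount:
40% of $121 = $48.40
Add to cost:
$121 + $48.40 = $169.40

$169.40


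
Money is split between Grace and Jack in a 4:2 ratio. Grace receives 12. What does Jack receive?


Find the multiplier:
12 / 4 = 3
Apply to Jack's share:
2 x 3 = 6

6


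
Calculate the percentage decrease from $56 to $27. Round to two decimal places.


Find the absolute change:
|27 - 56| = 29
Divide by original and multiply by 100:
29 / 56 x 100 = 51.7857...% ≈ 51.79%

51.79%


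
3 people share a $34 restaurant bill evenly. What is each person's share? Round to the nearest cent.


Total bill: $34
Number of people: 3
Each pays: $34 / 3 = $11.3333... ≈ $11.33

$11.33


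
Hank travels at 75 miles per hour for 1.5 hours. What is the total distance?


Use the formula: distance = speed x time
Speed = 75 mph, Time = 1.5 hours
75 x 1.5 = 112.5 miles

112.5 miles


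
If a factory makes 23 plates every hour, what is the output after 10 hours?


Production rate: 23 plates per hour
Time: 10 hours
Total: 23 x 10 = 230 plates

230 plates


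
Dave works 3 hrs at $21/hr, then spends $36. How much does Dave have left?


Calculate earnings:
3 x $21 = $63
Subtract spending:
$63 - $36 = $27

$27


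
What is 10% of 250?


Convert percentage to decimal:
10% = 0.1
Multiply:
250 x 0.1 = 25

25


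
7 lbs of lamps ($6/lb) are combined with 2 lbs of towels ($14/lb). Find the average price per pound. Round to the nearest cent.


Cost of lamps:
7 x $6 = $42
Cost of towels:
2 x $14 = $28
Total cost: $42 + $28 = $70
Total weight: 9 lbs
Average: $70 / 9 = $7.7777... ≈ $7.78/lb

$7.78/lb


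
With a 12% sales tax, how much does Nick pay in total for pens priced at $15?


Calculate the tax:
12% of $15 = $1.80
Add tax to price:
$15 + $1.80 = $16.80

$16.80


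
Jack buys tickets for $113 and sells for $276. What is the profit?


Selling price = $276
Cost price = $113
Profit = selling price - cost price:
Profit = $276 - $113 = $163

$163


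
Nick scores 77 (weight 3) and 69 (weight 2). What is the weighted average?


Weighted sum:
3 x 77 + 2 x 69 = 369
Total weight:
3 + 2 = 5
Weighted average:
369 / 5 = 73.8

73.8


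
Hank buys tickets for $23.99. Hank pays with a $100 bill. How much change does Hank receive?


Start with the amount paid:
$100
Subtract the price:
$100 - $23.99 = $76.01

$76.01


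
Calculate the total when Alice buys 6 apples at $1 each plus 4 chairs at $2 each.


Cost of apples:
6 x $1 = $6
Cost of chairs:
4 x $2 = $8
Add both:
$6 + $8 = $14

$14


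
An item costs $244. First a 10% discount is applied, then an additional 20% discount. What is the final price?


First discount:
10% of $244 = $24.40
Price after first discount:
$244 - $24.40 = $219.60
Second discount:
20% of $219.60 = $43.92
Final price:
$219.60 - $43.92 = $175.68

$175.68


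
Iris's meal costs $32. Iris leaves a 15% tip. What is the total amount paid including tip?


Calculate the tip:
15% of $32 = $4.80
Add tip to meal cost:
$32 + $4.80 = $36.80

$36.80


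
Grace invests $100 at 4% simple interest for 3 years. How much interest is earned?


Use the formula I = P x R x T / 100
P x R x T = 100 x 4 x 3 = 1200
I = 1200 / 100 = $12

$12


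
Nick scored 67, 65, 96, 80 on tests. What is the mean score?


Add the scores:
67 + 65 + 96 + 80 = 308
Divide by the number of tests:
308 / 4 = 77

77


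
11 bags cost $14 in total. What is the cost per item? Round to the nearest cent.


Total cost: $14
Number of items: 11
Unit price: $14 / 11 = $1.2727... ≈ $1.27

$1.27


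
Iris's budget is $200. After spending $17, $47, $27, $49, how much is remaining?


Add up expenses:
$17 + $47 + $27 + $49 = $140
Subtract from budget:
$200 - $140 = $60

$60


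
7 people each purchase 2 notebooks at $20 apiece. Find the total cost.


Cost per person:
2 x $20 = $40
Group total:
7 x $40 = $280

$280


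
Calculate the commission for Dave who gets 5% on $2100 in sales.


Convert rate to decimal:
5% = 0.05
Multiply by sales:
$2100 x 0.05 = $105

$105


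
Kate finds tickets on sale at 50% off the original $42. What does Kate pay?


Calculate the discount amount:
50% of $42 = $21
Subtract from original:
$42 - $21 = $21

$21


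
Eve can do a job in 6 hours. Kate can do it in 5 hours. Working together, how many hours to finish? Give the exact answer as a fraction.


Eve's rate: 1/6 of the job per hour
Kate's rate: 1/5 of the job per hour
Combined rate: 1/6 + 1/5 = 11/30 per hour
Time = 1 / (11/30) = 30/11 hours (≈ 2.73 hours)

30/11 hours


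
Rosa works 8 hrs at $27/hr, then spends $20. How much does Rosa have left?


Calculate earnings:
8 x $27 = $216
Subtract spending:
$216 - $20 = $196

$196


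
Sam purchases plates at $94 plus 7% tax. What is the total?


Calculate the tax:
7% of $94 = $6.58
Add tax to price:
$94 + $6.58 = $100.58

$100.58


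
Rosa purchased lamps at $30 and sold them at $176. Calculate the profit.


Selling price = $176
Cost price = $30
Profit = selling price - cost price:
Profit = $176 - $30 = $146

$146


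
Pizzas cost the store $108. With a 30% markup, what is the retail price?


Calculate the markup amount:
30% of $108 = $32.40
Add to cost:
$108 + $32.40 = $140.40

$140.40


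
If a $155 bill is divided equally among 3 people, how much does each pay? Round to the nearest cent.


Total bill: $155
Number of people: 3
Each pays: $155 / 3 = $51.6666... ≈ $51.67

$51.67


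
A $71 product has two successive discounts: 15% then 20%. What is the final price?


First discount:
15% of $71 = $10.65
Price after first discount:
$71 - $10.65 = $60.35
Second discount:
20% of $60.35 = $12.07
Final price:
$60.35 - $12.07 = $48.28

$48.28


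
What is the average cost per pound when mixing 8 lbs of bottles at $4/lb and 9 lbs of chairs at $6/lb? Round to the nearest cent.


Cost of bottles:
8 x $4 = $32
Cost of chairs:
9 x $6 = $54
Total cost: $32 + $54 = $86
Total weight: 17 lbs
Average: $86 / 17 = $5.0588... ≈ $5.06/lb

$5.06/lb


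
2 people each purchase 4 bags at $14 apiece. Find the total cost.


Cost per person:
4 x $14 = $56
Group total:
2 x $56 = $112

$112


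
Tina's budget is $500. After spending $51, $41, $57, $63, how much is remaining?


Add up expenses:
$51 + $41 + $57 + $63 = $212
Subtract from budget:
$500 - $212 = $288

$288


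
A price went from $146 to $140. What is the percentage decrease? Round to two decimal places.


Find the absolute change:
|140 - 146| = 6
Divide by original and multiply by 100:
6 / 146 x 100 = 4.1095...% ≈ 4.11%

4.11%


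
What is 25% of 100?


Convert percentage to decimal:
25% = 0.25
Multiply:
100 x 0.25 = 25

25


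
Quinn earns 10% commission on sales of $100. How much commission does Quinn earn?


Convert rate to decimal:
10% = 0.1
Multiply by sales:
$100 x 0.1 = $10

$10


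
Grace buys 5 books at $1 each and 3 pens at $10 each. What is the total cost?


Cost of books:
5 x $1 = $5
Cost of pens:
3 x $10 = $30
Add both:
$5 + $30 = $35

$35


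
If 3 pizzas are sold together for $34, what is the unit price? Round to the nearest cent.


Total cost: $34
Number of items: 3
Unit price: $34 / 3 = $11.3333... ≈ $11.33

$11.33


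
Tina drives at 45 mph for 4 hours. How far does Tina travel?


Use the formula: distance = speed x time
Speed = 45 mph, Time = 4 hours
45 x 4 = 180 miles

180 miles


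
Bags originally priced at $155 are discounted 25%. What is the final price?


Calculate the discount amount:
25% of $155 = $38.75
Subtract from original:
$155 - $38.75 = $116.25

$116.25


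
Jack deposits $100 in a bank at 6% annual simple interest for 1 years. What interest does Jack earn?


Use the formula I = P x R x T / 100
P x R x T = 100 x 6 x 1 = 600
I = 600 / 100 = $6

$6


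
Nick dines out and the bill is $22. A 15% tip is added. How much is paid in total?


Calculate the tip:
15% of $22 = $3.30
Add tip to meal cost:
$22 + $3.30 = $25.30

$25.30


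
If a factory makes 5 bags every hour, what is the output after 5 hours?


Production rate: 5 bags per hour
Time: 5 hours
Total: 5 x 5 = 25 bags

25 bags


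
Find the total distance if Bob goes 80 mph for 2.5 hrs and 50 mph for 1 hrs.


Leg 1 distance:
80 x 2.5 = 200 miles
Leg 2 distance:
50 x 1 = 50 miles
Total distance:
200 + 50 = 250 miles

250 miles


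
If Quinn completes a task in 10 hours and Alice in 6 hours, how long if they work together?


Quinn's rate: 1/10 of the job per hour
Alice's rate: 1/6 of the job per hour
Combined rate: 1/10 + 1/6 = 4/15 per hour
Time = 1 / (4/15) = 15/4 = 3.75 hours

3.75 hours


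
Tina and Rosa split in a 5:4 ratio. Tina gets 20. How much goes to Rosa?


Find the multiplier:
20 / 5 = 4
Apply to Rosa's share:
4 x 4 = 16

16


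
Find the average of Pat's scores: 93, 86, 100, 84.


Add the scores:
93 + 86 + 100 + 84 = 363
Divide by the number of tests:
363 / 4 = 90.75

90.75


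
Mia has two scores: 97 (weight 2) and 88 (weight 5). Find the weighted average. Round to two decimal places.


Weighted sum:
2 x 97 + 5 x 88 = 634
Total weight:
2 + 5 = 7
Weighted average:
634 / 7 = 90.5714... ≈ 90.57

90.57


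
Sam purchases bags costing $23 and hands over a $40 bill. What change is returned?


Start with the amount paid:
$40
Subtract the price:
$40 - $23 = $17

$17


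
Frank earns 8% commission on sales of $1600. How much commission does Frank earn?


Convert rate to decimal:
8% = 0.08
Multiply by sales:
$1600 x 0.08 = $128

$128


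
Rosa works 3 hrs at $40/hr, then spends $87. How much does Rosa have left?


Calculate earnings:
3 x $40 = $120
Subtract spending:
$120 - $87 = $33

$33


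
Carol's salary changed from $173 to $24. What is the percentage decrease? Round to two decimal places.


Find the absolute change:
|24 - 173| = 149
Divide by original and multiply by 100:
149 / 173 x 100 = 86.1271...% ≈ 86.13%

86.13%


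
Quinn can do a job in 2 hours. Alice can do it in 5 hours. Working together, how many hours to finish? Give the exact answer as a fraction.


Quinn's rate: 1/2 of the job per hour
Alice's rate: 1/5 of the job per hour
Combined rate: 1/2 + 1/5 = 7/10 per hour
Time = 1 / (7/10) = 10/7 hours (≈ 1.43 hours)

10/7 hours


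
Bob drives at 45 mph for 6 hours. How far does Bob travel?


Use the formula: distance = speed x time
Speed = 45 mph, Time = 6 hours
45 x 6 = 270 miles

270 miles


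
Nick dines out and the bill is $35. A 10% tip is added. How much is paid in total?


Calculate the tip:
10% of $35 = $3.50
Add tip to meal cost:
$35 + $3.50 = $38.50

$38.50


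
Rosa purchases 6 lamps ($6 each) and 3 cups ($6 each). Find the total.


Cost of lamps:
6 x $6 = $36
Cost of cups:
3 x $6 = $18
Add both:
$36 + $18 = $54

$54


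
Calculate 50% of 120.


Convert percentage to decimal:
50% = 0.5
Multiply:
120 x 0.5 = 60

60


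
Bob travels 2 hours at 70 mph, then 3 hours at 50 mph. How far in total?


Leg 1 distance:
70 x 2 = 140 miles
Leg 2 distance:
50 x 3 = 150 miles
Total distance:
140 + 150 = 290 miles

290 miles


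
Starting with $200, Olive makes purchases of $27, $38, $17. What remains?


Add up expenses:
$27 + $38 + $17 = $82
Subtract from budget:
$200 - $82 = $118

$118


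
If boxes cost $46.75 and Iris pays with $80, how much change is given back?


Start with the amount paid:
$80
Subtract the price:
$80 - $46.75 = $33.25

$33.25


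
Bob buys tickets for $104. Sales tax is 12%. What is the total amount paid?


Calculate the tax:
12% of $104 = $12.48
Add tax to price:
$104 + $12.48 = $116.48

$116.48


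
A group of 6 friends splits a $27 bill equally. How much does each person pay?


Total bill: $27
Number of people: 6
Each pays: $27 / 6 = $4.50

$4.50


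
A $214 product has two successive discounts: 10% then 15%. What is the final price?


First discount:
10% of $214 = $21.40
Price after first discount:
$214 - $21.40 = $192.60
Second discount:
15% of $192.60 = $28.89
Final price:
$192.60 - $28.89 = $163.71

$163.71


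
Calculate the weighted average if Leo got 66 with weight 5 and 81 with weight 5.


Weighted sum:
5 x 66 + 5 x 81 = 735
Total weight:
5 + 5 = 10
Weighted average:
735 / 10 = 73.5

73.5


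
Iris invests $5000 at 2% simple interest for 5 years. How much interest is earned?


Use the formula I = P x R x T / 100
P x R x T = 5000 x 2 x 5 = 50000
I = 50000 / 100 = $500

$500


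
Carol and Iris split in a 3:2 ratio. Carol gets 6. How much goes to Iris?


Find the multiplier:
6 / 3 = 2
Apply to Iris's share:
2 x 2 = 4

4


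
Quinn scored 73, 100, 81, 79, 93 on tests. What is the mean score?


Add the scores:
73 + 100 + 81 + 79 + 93 = 426
Divide by the number of tests:
426 / 5 = 85.2

85.2


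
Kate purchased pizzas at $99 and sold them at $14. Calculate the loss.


Selling price = $14
Cost price = $99
Loss = cost price - selling price:
Loss = $99 - $14 = $85

$85


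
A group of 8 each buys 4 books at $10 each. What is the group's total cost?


Cost per person:
4 x $10 = $40
Group total:
8 x $40 = $320

$320


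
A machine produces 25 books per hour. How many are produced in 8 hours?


Production rate: 25 books per hour
Time: 8 hours
Total: 25 x 8 = 200 books

200 books


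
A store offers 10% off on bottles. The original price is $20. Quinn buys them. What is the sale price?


Calculate the discount amount:
10% of $20 = $2
Subtract from original:
$20 - $2 = $18

$18


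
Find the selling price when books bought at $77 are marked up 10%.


Calculate the markup amount:
10% of $77 = $7.70
Add to cost:
$77 + $7.70 = $84.70

$84.70


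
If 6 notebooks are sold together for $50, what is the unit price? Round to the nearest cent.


Total cost: $50
Number of items: 6
Unit price: $50 / 6 = $8.3333... ≈ $8.33

$8.33


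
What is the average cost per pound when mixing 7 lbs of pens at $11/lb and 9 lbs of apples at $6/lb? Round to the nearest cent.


Cost of pens:
7 x $11 = $77
Cost of apples:
9 x $6 = $54
Total cost: $77 + $54 = $131
Total weight: 16 lbs
Average: $131 / 16 = $8.1875 ≈ $8.19/lb

$8.19/lb


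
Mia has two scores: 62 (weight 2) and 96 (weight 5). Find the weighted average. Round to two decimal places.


Weighted sum:
2 x 62 + 5 x 96 = 604
Total weight:
2 + 5 = 7
Weighted average:
604 / 7 = 86.2857... ≈ 86.29

86.29


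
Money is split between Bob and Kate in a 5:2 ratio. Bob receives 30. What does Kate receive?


Find the multiplier:
30 / 5 = 6
Apply to Kate's share:
2 x 6 = 12

12


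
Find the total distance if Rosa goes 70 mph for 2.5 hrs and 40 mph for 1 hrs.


Leg 1 distance:
70 x 2.5 = 175 miles
Leg 2 distance:
40 x 1 = 40 miles
Total distance:
175 + 40 = 215 miles

215 miles


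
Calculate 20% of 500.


Convert percentage to decimal:
20% = 0.2
Multiply:
500 x 0.2 = 100

100


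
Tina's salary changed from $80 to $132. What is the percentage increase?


Find the absolute change:
|132 - 80| = 52
Divide by original and multiply by 100:
52 / 80 x 100 = 65%

65%


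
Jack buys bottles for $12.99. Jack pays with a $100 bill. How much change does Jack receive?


Start with the amount paid:
$100
Subtract the price:
$100 - $12.99 = $87.01

$87.01


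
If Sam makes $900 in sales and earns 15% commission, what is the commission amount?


Convert rate to decimal:
15% = 0.15
Multiply by sales:
$900 x 0.15 = $135

$135
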